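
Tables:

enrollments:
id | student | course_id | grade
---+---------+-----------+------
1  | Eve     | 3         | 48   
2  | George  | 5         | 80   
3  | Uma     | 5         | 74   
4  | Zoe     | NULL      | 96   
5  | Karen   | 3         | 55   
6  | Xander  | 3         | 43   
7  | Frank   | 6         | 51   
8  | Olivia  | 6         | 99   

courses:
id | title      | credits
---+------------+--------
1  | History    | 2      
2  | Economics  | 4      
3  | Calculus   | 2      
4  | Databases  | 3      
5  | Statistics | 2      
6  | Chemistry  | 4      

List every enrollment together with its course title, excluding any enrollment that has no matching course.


INNER JOIN keeps only enrollments rows whose course_id matches an id in courses. Walk through each enrollment:
  - enrollment 1 (Eve): course_id=3 -> matches Calculus
  - enrollment 2 (George): course_id=5 -> matches Statistics
  - enrollment 3 (Uma): course_id=5 -> matches Statistics
  - enrollment 4 (Zoe): course_id=NULL, no match -> dropped
  - enrollment 5 (Karen): course_id=3 -> matches Calculus
  - enrollment 6 (Xander): course_id=3 -> matches Calculus
  - enrollment 7 (Frank): course_id=6 -> matches Chemistry
  - enrollment 8 (Olivia): course_id=6 -> matches Chemistry
So 1 of 8 rows is dropped.

SQL:
SELECT a.student, b.title AS course
FROM enrollments a
INNER JOIN courses b ON a.course_id = b.id

Result:
student | course    
--------+-----------
Eve     | Calculus  
George  | Statistics
Uma     | Statistics
Karen   | Calculus  
Xander  | Calculus  
Frank   | Chemistry 
Olivia  | Chemistry 


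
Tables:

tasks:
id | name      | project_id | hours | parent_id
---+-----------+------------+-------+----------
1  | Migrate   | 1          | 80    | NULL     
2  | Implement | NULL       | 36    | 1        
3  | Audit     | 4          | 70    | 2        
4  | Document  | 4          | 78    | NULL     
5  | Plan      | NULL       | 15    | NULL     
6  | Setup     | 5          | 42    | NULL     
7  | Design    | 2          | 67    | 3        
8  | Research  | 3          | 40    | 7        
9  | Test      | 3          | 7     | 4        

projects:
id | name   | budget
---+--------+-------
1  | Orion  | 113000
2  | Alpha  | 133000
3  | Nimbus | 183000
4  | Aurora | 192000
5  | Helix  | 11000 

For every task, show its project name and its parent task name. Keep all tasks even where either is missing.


Two LEFT JOINs from the same base table tasks: one to projects via project_id, one to tasks itself via parent_id. Both are LEFT so every task is preserved.
Match against projects:
  - task 1 (Migrate): project_id=1 -> matches Orion
  - task 2 (Implement): project_id=NULL, no match -> kept with NULL
  - task 3 (Audit): project_id=4 -> matches Aurora
  - task 4 (Document): project_id=4 -> matches Aurora
  - task 5 (Plan): project_id=NULL, no match -> kept with NULL
  - task 6 (Setup): project_id=5 -> matches Helix
  - task 7 (Design): project_id=2 -> matches Alpha
  - task 8 (Research): project_id=3 -> matches Nimbus
  - task 9 (Test): project_id=3 -> matches Nimbus
Match against tasks (self):
  - task 1 (Migrate): parent_id=NULL -> NULL
  - task 2 (Implement): parent_id=1 -> Migrate
  - task 3 (Audit): parent_id=2 -> Implement
  - task 4 (Document): parent_id=NULL -> NULL
  - task 5 (Plan): parent_id=NULL -> NULL
  - task 6 (Setup): parent_id=NULL -> NULL
  - task 7 (Design): parent_id=3 -> Audit
  - task 8 (Research): parent_id=7 -> Design
  - task 9 (Test): parent_id=4 -> Document

SQL:
SELECT a.name, b.name AS project, c.name AS parent
FROM tasks a
LEFT JOIN projects b ON a.project_id = b.id
LEFT JOIN tasks c ON a.parent_id = c.id

Result:
name      | project | parent   
----------+---------+----------
Migrate   | Orion   | NULL     
Implement | NULL    | Migrate  
Audit     | Aurora  | Implement
Document  | Aurora  | NULL     
Plan      | NULL    | NULL     
Setup     | Helix   | NULL     
Design    | Alpha   | Audit    
Research  | Nimbus  | Design   
Test      | Nimbus  | Document 


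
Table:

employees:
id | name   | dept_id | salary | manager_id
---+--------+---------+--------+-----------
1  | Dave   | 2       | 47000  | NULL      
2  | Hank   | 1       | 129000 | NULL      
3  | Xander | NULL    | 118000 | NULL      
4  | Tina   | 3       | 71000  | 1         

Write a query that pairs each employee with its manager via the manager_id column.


This is a self-join: employees is joined to a second copy of itself, matching each row's manager_id to another row's id. Use LEFT JOIN so rows with manager_id=NULL are kept.
  - employee 1 (Dave): manager_id=NULL -> NULL
  - employee 2 (Hank): manager_id=NULL -> NULL
  - employee 3 (Xander): manager_id=NULL -> NULL
  - employee 4 (Tina): manager_id=1 -> Dave

SQL:
SELECT a.name AS item, b.name AS manager
FROM employees a
LEFT JOIN employees b ON a.manager_id = b.id

Result:
item   | manager
-------+--------
Dave   | NULL   
Hank   | NULL   
Xander | NULL   
Tina   | Dave   


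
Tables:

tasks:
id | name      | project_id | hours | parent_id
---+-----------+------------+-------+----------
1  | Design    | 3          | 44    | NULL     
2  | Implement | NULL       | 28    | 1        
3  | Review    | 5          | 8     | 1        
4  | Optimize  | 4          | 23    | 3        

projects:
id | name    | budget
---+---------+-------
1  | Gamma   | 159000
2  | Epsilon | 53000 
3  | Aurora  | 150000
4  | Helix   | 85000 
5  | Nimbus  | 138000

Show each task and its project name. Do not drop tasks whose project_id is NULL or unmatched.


LEFT JOIN keeps every row from tasks (the left table); where project_id has no match in projects, the project columns become NULL. Walk through each task:
  - task 1 (Design): project_id=3 -> matches Aurora
  - task 2 (Implement): project_id=NULL, no match -> kept with NULL
  - task 3 (Review): project_id=5 -> matches Nimbus
  - task 4 (Optimize): project_id=4 -> matches Helix
All 4 rows appear; 1 has NULL project.

SQL:
SELECT a.name, b.name AS project
FROM tasks a
LEFT JOIN projects b ON a.project_id = b.id

Result:
name      | project
----------+--------
Design    | Aurora 
Implement | NULL   
Review    | Nimbus 
Optimize  | Helix  


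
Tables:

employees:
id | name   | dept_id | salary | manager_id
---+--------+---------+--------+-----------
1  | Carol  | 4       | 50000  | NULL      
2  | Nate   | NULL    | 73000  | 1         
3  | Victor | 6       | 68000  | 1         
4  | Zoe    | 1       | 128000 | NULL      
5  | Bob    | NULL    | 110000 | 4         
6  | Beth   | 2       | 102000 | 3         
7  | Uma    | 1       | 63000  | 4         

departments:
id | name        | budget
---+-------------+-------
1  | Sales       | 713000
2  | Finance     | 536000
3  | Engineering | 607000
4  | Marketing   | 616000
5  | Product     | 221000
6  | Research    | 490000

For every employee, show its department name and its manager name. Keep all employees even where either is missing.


Two LEFT JOINs from the same base table employees: one to departments via dept_id, one to employees itself via manager_id. Both are LEFT so every employee is preserved.
Match against departments:
  - employee 1 (Carol): dept_id=4 -> matches Marketing
  - employee 2 (Nate): dept_id=NULL, no match -> kept with NULL
  - employee 3 (Victor): dept_id=6 -> matches Research
  - employee 4 (Zoe): dept_id=1 -> matches Sales
  - employee 5 (Bob): dept_id=NULL, no match -> kept with NULL
  - employee 6 (Beth): dept_id=2 -> matches Finance
  - employee 7 (Uma): dept_id=1 -> matches Sales
Match against employees (self):
  - employee 1 (Carol): manager_id=NULL -> NULL
  - employee 2 (Nate): manager_id=1 -> Carol
  - employee 3 (Victor): manager_id=1 -> Carol
  - employee 4 (Zoe): manager_id=NULL -> NULL
  - employee 5 (Bob): manager_id=4 -> Zoe
  - employee 6 (Beth): manager_id=3 -> Victor
  - employee 7 (Uma): manager_id=4 -> Zoe

SQL:
SELECT a.name, b.name AS department, c.name AS manager
FROM employees a
LEFT JOIN departments b ON a.dept_id = b.id
LEFT JOIN employees c ON a.manager_id = c.id

Result:
name   | department | manager
-------+------------+--------
Carol  | Marketing  | NULL   
Nate   | NULL       | Carol  
Victor | Research   | Carol  
Zoe    | Sales      | NULL   
Bob    | NULL       | Zoe    
Beth   | Finance    | Victor 
Uma    | Sales      | Zoe    


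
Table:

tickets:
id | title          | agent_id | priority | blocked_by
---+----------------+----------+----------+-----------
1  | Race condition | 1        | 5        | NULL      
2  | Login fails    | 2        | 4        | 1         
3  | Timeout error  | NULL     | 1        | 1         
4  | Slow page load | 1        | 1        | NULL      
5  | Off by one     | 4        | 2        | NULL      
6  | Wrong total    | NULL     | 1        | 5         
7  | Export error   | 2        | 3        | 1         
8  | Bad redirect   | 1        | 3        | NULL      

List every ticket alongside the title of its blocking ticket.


This is a self-join: tickets is joined to a second copy of itself, matching each row's blocked_by to another row's id. Use LEFT JOIN so rows with blocked_by=NULL are kept.
  - ticket 1 (Race condition): blocked_by=NULL -> NULL
  - ticket 2 (Login fails): blocked_by=1 -> Race condition
  - ticket 3 (Timeout error): blocked_by=1 -> Race condition
  - ticket 4 (Slow page load): blocked_by=NULL -> NULL
  - ticket 5 (Off by one): blocked_by=NULL -> NULL
  - ticket 6 (Wrong total): blocked_by=5 -> Off by one
  - ticket 7 (Export error): blocked_by=1 -> Race condition
  - ticket 8 (Bad redirect): blocked_by=NULL -> NULL

SQL:
SELECT a.title AS item, b.title AS blocked_by
FROM tickets a
LEFT JOIN tickets b ON a.blocked_by = b.id

Result:
item           | blocked_by    
---------------+---------------
Race condition | NULL          
Login fails    | Race condition
Timeout error  | Race condition
Slow page load | NULL          
Off by one     | NULL          
Wrong total    | Off by one    
Export error   | Race condition
Bad redirect   | NULL          


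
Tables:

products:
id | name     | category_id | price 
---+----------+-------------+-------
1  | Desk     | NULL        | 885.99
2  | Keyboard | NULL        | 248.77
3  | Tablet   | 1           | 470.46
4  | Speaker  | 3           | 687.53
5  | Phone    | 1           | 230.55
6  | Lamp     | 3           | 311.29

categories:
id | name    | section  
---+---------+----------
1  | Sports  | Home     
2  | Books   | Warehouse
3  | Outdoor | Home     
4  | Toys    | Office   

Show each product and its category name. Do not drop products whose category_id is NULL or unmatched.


LEFT JOIN keeps every row from products (the left table); where category_id has no match in categories, the category columns become NULL. Walk through each product:
  - product 1 (Desk): category_id=NULL, no match -> kept with NULL
  - product 2 (Keyboard): category_id=NULL, no match -> kept with NULL
  - product 3 (Tablet): category_id=1 -> matches Sports
  - product 4 (Speaker): category_id=3 -> matches Outdoor
  - product 5 (Phone): category_id=1 -> matches Sports
  - product 6 (Lamp): category_id=3 -> matches Outdoor
All 6 rows appear; 2 have NULL category.

SQL:
SELECT a.name, b.name AS category
FROM products a
LEFT JOIN categories b ON a.category_id = b.id

Result:
name     | category
---------+---------
Desk     | NULL    
Keyboard | NULL    
Tablet   | Sports  
Speaker  | Outdoor 
Phone    | Sports  
Lamp     | Outdoor 


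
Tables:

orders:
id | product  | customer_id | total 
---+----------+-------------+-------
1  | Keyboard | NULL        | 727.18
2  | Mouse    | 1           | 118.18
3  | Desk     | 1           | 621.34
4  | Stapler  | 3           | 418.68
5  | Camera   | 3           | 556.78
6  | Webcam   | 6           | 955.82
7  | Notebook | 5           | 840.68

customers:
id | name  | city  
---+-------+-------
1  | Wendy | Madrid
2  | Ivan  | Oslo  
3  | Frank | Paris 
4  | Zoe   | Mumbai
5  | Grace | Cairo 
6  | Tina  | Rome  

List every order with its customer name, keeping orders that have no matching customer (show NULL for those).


LEFT JOIN keeps every row from orders (the left table); where customer_id has no match in customers, the customer columns become NULL. Walk through each order:
  - order 1 (Keyboard): customer_id=NULL, no match -> kept with NULL
  - order 2 (Mouse): customer_id=1 -> matches Wendy
  - order 3 (Desk): customer_id=1 -> matches Wendy
  - order 4 (Stapler): customer_id=3 -> matches Frank
  - order 5 (Camera): customer_id=3 -> matches Frank
  - order 6 (Webcam): customer_id=6 -> matches Tina
  - order 7 (Notebook): customer_id=5 -> matches Grace
All 7 rows appear; 1 has NULL customer.

SQL:
SELECT a.product, b.name AS customer
FROM orders a
LEFT JOIN customers b ON a.customer_id = b.id

Result:
product  | customer
---------+---------
Keyboard | NULL    
Mouse    | Wendy   
Desk     | Wendy   
Stapler  | Frank   
Camera   | Frank   
Webcam   | Tina    
Notebook | Grace   


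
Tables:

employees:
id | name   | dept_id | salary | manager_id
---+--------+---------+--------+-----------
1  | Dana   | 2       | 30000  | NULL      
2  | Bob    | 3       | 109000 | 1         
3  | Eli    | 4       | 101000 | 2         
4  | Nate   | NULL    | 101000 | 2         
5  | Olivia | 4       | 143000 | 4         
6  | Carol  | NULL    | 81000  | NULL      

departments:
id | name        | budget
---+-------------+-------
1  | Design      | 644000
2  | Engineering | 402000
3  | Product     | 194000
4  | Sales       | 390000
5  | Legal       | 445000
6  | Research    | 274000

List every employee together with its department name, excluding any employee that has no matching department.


INNER JOIN keeps only employees rows whose dept_id matches an id in departments. Walk through each employee:
  - employee 1 (Dana): dept_id=2 -> matches Engineering
  - employee 2 (Bob): dept_id=3 -> matches Product
  - employee 3 (Eli): dept_id=4 -> matches Sales
  - employee 4 (Nate): dept_id=NULL, no match -> dropped
  - employee 5 (Olivia): dept_id=4 -> matches Sales
  - employee 6 (Carol): dept_id=NULL, no match -> dropped
So 2 of 6 rows are dropped.

SQL:
SELECT a.name, b.name AS department
FROM employees a
INNER JOIN departments b ON a.dept_id = b.id

Result:
name   | department 
-------+------------
Dana   | Engineering
Bob    | Product    
Eli    | Sales      
Olivia | Sales      


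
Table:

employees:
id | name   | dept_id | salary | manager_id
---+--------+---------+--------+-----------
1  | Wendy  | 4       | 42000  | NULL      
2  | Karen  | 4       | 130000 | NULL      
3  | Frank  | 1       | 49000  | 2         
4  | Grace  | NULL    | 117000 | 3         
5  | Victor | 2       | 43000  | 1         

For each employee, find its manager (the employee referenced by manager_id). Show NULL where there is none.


This is a self-join: employees is joined to a second copy of itself, matching each row's manager_id to another row's id. Use LEFT JOIN so rows with manager_id=NULL are kept.
  - employee 1 (Wendy): manager_id=NULL -> NULL
  - employee 2 (Karen): manager_id=NULL -> NULL
  - employee 3 (Frank): manager_id=2 -> Karen
  - employee 4 (Grace): manager_id=3 -> Frank
  - employee 5 (Victor): manager_id=1 -> Wendy

SQL:
SELECT a.name AS item, b.name AS manager
FROM employees a
LEFT JOIN employees b ON a.manager_id = b.id

Result:
item   | manager
-------+--------
Wendy  | NULL   
Karen  | NULL   
Frank  | Karen  
Grace  | Frank  
Victor | Wendy  


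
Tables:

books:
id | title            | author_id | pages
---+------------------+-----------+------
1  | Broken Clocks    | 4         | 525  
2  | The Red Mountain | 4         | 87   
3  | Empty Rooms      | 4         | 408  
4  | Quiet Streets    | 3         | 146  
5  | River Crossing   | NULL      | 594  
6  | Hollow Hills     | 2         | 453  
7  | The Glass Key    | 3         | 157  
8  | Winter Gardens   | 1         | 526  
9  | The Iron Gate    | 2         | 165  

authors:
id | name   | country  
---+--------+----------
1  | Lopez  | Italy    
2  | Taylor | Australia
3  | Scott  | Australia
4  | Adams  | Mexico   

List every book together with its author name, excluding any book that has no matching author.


INNER JOIN keeps only books rows whose author_id matches an id in authors. Walk through each book:
  - book 1 (Broken Clocks): author_id=4 -> matches Adams
  - book 2 (The Red Mountain): author_id=4 -> matches Adams
  - book 3 (Empty Rooms): author_id=4 -> matches Adams
  - book 4 (Quiet Streets): author_id=3 -> matches Scott
  - book 5 (River Crossing): author_id=NULL, no match -> dropped
  - book 6 (Hollow Hills): author_id=2 -> matches Taylor
  - book 7 (The Glass Key): author_id=3 -> matches Scott
  - book 8 (Winter Gardens): author_id=1 -> matches Lopez
  - book 9 (The Iron Gate): author_id=2 -> matches Taylor
So 1 of 9 rows is dropped.

SQL:
SELECT a.title, b.name AS author
FROM books a
INNER JOIN authors b ON a.author_id = b.id

Result:
title            | author
-----------------+-------
Broken Clocks    | Adams 
The Red Mountain | Adams 
Empty Rooms      | Adams 
Quiet Streets    | Scott 
Hollow Hills     | Taylor
The Glass Key    | Scott 
Winter Gardens   | Lopez 
The Iron Gate    | Taylor


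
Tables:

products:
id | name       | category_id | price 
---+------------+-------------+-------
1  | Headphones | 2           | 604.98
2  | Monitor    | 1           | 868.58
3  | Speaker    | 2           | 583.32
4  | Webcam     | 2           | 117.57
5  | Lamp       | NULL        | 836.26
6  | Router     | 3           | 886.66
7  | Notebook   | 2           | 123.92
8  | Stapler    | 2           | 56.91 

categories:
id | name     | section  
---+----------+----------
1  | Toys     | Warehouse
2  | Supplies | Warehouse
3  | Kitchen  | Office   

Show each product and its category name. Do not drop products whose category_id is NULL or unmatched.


LEFT JOIN keeps every row from products (the left table); where category_id has no match in categories, the category columns become NULL. Walk through each product:
  - product 1 (Headphones): category_id=2 -> matches Supplies
  - product 2 (Monitor): category_id=1 -> matches Toys
  - product 3 (Speaker): category_id=2 -> matches Supplies
  - product 4 (Webcam): category_id=2 -> matches Supplies
  - product 5 (Lamp): category_id=NULL, no match -> kept with NULL
  - product 6 (Router): category_id=3 -> matches Kitchen
  - product 7 (Notebook): category_id=2 -> matches Supplies
  - product 8 (Stapler): category_id=2 -> matches Supplies
All 8 rows appear; 1 has NULL category.

SQL:
SELECT a.name, b.name AS category
FROM products a
LEFT JOIN categories b ON a.category_id = b.id

Result:
name       | category
-----------+---------
Headphones | Supplies
Monitor    | Toys    
Speaker    | Supplies
Webcam     | Supplies
Lamp       | NULL    
Router     | Kitchen 
Notebook   | Supplies
Stapler    | Supplies


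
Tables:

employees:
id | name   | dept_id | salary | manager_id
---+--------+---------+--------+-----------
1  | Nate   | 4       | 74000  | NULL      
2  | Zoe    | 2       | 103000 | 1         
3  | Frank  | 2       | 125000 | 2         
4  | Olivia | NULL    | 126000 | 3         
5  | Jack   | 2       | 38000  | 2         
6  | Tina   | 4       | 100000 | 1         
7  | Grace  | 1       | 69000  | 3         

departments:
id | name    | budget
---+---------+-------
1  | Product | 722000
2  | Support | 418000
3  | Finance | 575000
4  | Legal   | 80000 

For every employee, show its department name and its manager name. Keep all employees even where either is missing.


Two LEFT JOINs from the same base table employees: one to departments via dept_id, one to employees itself via manager_id. Both are LEFT so every employee is preserved.
Match against departments:
  - employee 1 (Nate): dept_id=4 -> matches Legal
  - employee 2 (Zoe): dept_id=2 -> matches Support
  - employee 3 (Frank): dept_id=2 -> matches Support
  - employee 4 (Olivia): dept_id=NULL, no match -> kept with NULL
  - employee 5 (Jack): dept_id=2 -> matches Support
  - employee 6 (Tina): dept_id=4 -> matches Legal
  - employee 7 (Grace): dept_id=1 -> matches Product
Match against employees (self):
  - employee 1 (Nate): manager_id=NULL -> NULL
  - employee 2 (Zoe): manager_id=1 -> Nate
  - employee 3 (Frank): manager_id=2 -> Zoe
  - employee 4 (Olivia): manager_id=3 -> Frank
  - employee 5 (Jack): manager_id=2 -> Zoe
  - employee 6 (Tina): manager_id=1 -> Nate
  - employee 7 (Grace): manager_id=3 -> Frank

SQL:
SELECT a.name, b.name AS department, c.name AS manager
FROM employees a
LEFT JOIN departments b ON a.dept_id = b.id
LEFT JOIN employees c ON a.manager_id = c.id

Result:
name   | department | manager
-------+------------+--------
Nate   | Legal      | NULL   
Zoe    | Support    | Nate   
Frank  | Support    | Zoe    
Olivia | NULL       | Frank  
Jack   | Support    | Zoe    
Tina   | Legal      | Nate   
Grace  | Product    | Frank  


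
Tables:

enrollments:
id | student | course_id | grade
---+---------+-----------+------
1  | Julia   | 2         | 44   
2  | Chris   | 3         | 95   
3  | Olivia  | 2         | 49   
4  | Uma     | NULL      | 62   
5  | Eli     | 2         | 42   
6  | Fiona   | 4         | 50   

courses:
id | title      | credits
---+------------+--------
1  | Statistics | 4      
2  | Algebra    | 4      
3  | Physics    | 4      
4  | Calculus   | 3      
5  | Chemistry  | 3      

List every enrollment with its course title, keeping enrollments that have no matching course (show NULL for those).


LEFT JOIN keeps every row from enrollments (the left table); where course_id has no match in courses, the course columns become NULL. Walk through each enrollment:
  - enrollment 1 (Julia): course_id=2 -> matches Algebra
  - enrollment 2 (Chris): course_id=3 -> matches Physics
  - enrollment 3 (Olivia): course_id=2 -> matches Algebra
  - enrollment 4 (Uma): course_id=NULL, no match -> kept with NULL
  - enrollment 5 (Eli): course_id=2 -> matches Algebra
  - enrollment 6 (Fiona): course_id=4 -> matches Calculus
All 6 rows appear; 1 has NULL course.

SQL:
SELECT a.student, b.title AS course
FROM enrollments a
LEFT JOIN courses b ON a.course_id = b.id

Result:
student | course  
--------+---------
Julia   | Algebra 
Chris   | Physics 
Olivia  | Algebra 
Uma     | NULL    
Eli     | Algebra 
Fiona   | Calculus


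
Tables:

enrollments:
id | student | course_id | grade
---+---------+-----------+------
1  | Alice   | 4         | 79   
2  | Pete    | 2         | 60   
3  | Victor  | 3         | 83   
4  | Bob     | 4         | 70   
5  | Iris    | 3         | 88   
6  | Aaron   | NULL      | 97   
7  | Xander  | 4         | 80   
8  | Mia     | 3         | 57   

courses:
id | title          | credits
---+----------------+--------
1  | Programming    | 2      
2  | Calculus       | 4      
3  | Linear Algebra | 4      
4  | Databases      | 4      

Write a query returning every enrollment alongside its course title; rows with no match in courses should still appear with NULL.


LEFT JOIN keeps every row from enrollments (the left table); where course_id has no match in courses, the course columns become NULL. Walk through each enrollment:
  - enrollment 1 (Alice): course_id=4 -> matches Databases
  - enrollment 2 (Pete): course_id=2 -> matches Calculus
  - enrollment 3 (Victor): course_id=3 -> matches Linear Algebra
  - enrollment 4 (Bob): course_id=4 -> matches Databases
  - enrollment 5 (Iris): course_id=3 -> matches Linear Algebra
  - enrollment 6 (Aaron): course_id=NULL, no match -> kept with NULL
  - enrollment 7 (Xander): course_id=4 -> matches Databases
  - enrollment 8 (Mia): course_id=3 -> matches Linear Algebra
All 8 rows appear; 1 has NULL course.

SQL:
SELECT a.student, b.title AS course
FROM enrollments a
LEFT JOIN courses b ON a.course_id = b.id

Result:
student | course        
--------+---------------
Alice   | Databases     
Pete    | Calculus      
Victor  | Linear Algebra
Bob     | Databases     
Iris    | Linear Algebra
Aaron   | NULL          
Xander  | Databases     
Mia     | Linear Algebra


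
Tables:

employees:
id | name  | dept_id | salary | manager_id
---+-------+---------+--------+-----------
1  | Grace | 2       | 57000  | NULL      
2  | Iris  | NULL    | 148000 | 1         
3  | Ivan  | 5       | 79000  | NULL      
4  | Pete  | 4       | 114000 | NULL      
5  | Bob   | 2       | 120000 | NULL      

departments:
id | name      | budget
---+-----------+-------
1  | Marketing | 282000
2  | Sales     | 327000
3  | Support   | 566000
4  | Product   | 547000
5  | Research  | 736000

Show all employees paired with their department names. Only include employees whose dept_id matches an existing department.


INNER JOIN keeps only employees rows whose dept_id matches an id in departments. Walk through each employee:
  - employee 1 (Grace): dept_id=2 -> matches Sales
  - employee 2 (Iris): dept_id=NULL, no match -> dropped
  - employee 3 (Ivan): dept_id=5 -> matches Research
  - employee 4 (Pete): dept_id=4 -> matches Product
  - employee 5 (Bob): dept_id=2 -> matches Sales
So 1 of 5 rows is dropped.

SQL:
SELECT a.name, b.name AS department
FROM employees a
INNER JOIN departments b ON a.dept_id = b.id

Result:
name  | department
------+-----------
Grace | Sales     
Ivan  | Research  
Pete  | Product   
Bob   | Sales     


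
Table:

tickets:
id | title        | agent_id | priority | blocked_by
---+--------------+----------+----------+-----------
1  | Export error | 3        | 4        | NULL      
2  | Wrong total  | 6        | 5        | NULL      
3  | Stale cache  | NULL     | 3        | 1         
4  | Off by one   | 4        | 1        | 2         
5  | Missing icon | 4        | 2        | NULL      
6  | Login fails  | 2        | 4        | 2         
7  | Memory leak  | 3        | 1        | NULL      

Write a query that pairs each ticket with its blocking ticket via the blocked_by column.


This is a self-join: tickets is joined to a second copy of itself, matching each row's blocked_by to another row's id. Use LEFT JOIN so rows with blocked_by=NULL are kept.
  - ticket 1 (Export error): blocked_by=NULL -> NULL
  - ticket 2 (Wrong total): blocked_by=NULL -> NULL
  - ticket 3 (Stale cache): blocked_by=1 -> Export error
  - ticket 4 (Off by one): blocked_by=2 -> Wrong total
  - ticket 5 (Missing icon): blocked_by=NULL -> NULL
  - ticket 6 (Login fails): blocked_by=2 -> Wrong total
  - ticket 7 (Memory leak): blocked_by=NULL -> NULL

SQL:
SELECT a.title AS item, b.title AS blocked_by
FROM tickets a
LEFT JOIN tickets b ON a.blocked_by = b.id

Result:
item         | blocked_by  
-------------+-------------
Export error | NULL        
Wrong total  | NULL        
Stale cache  | Export error
Off by one   | Wrong total 
Missing icon | NULL        
Login fails  | Wrong total 
Memory leak  | NULL        


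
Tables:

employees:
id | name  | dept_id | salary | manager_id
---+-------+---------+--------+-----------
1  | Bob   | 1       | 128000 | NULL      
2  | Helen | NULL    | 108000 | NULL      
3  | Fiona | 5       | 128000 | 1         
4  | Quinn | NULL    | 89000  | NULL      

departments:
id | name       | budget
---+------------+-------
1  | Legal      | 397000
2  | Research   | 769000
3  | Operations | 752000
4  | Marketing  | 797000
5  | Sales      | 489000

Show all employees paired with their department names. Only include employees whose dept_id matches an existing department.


INNER JOIN keeps only employees rows whose dept_id matches an id in departments. Walk through each employee:
  - employee 1 (Bob): dept_id=1 -> matches Legal
  - employee 2 (Helen): dept_id=NULL, no match -> dropped
  - employee 3 (Fiona): dept_id=5 -> matches Sales
  - employee 4 (Quinn): dept_id=NULL, no match -> dropped
So 2 of 4 rows are dropped.

SQL:
SELECT a.name, b.name AS department
FROM employees a
INNER JOIN departments b ON a.dept_id = b.id

Result:
name  | department
------+-----------
Bob   | Legal     
Fiona | Sales     


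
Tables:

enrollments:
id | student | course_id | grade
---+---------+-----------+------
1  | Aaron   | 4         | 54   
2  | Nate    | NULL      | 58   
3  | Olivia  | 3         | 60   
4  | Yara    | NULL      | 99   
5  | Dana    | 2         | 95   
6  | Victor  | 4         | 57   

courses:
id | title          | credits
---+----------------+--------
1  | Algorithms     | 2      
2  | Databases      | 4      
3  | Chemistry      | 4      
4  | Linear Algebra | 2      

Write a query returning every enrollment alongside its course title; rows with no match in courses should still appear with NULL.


LEFT JOIN keeps every row from enrollments (the left table); where course_id has no match in courses, the course columns become NULL. Walk through each enrollment:
  - enrollment 1 (Aaron): course_id=4 -> matches Linear Algebra
  - enrollment 2 (Nate): course_id=NULL, no match -> kept with NULL
  - enrollment 3 (Olivia): course_id=3 -> matches Chemistry
  - enrollment 4 (Yara): course_id=NULL, no match -> kept with NULL
  - enrollment 5 (Dana): course_id=2 -> matches Databases
  - enrollment 6 (Victor): course_id=4 -> matches Linear Algebra
All 6 rows appear; 2 have NULL course.

SQL:
SELECT a.student, b.title AS course
FROM enrollments a
LEFT JOIN courses b ON a.course_id = b.id

Result:
student | course        
--------+---------------
Aaron   | Linear Algebra
Nate    | NULL          
Olivia  | Chemistry     
Yara    | NULL          
Dana    | Databases     
Victor  | Linear Algebra


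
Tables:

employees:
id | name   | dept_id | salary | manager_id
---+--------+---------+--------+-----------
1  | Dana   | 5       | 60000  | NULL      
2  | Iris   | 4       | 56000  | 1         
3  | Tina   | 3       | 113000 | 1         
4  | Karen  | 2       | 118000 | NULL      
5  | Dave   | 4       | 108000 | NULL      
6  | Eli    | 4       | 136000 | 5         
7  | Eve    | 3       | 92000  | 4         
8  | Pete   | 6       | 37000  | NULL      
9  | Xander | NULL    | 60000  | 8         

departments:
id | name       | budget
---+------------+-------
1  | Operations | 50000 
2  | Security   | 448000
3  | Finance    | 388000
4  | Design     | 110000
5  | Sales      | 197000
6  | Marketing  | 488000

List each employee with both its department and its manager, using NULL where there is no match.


Two LEFT JOINs from the same base table employees: one to departments via dept_id, one to employees itself via manager_id. Both are LEFT so every employee is preserved.
Match against departments:
  - employee 1 (Dana): dept_id=5 -> matches Sales
  - employee 2 (Iris): dept_id=4 -> matches Design
  - employee 3 (Tina): dept_id=3 -> matches Finance
  - employee 4 (Karen): dept_id=2 -> matches Security
  - employee 5 (Dave): dept_id=4 -> matches Design
  - employee 6 (Eli): dept_id=4 -> matches Design
  - employee 7 (Eve): dept_id=3 -> matches Finance
  - employee 8 (Pete): dept_id=6 -> matches Marketing
  - employee 9 (Xander): dept_id=NULL, no match -> kept with NULL
Match against employees (self):
  - employee 1 (Dana): manager_id=NULL -> NULL
  - employee 2 (Iris): manager_id=1 -> Dana
  - employee 3 (Tina): manager_id=1 -> Dana
  - employee 4 (Karen): manager_id=NULL -> NULL
  - employee 5 (Dave): manager_id=NULL -> NULL
  - employee 6 (Eli): manager_id=5 -> Dave
  - employee 7 (Eve): manager_id=4 -> Karen
  - employee 8 (Pete): manager_id=NULL -> NULL
  - employee 9 (Xander): manager_id=8 -> Pete

SQL:
SELECT a.name, b.name AS department, c.name AS manager
FROM employees a
LEFT JOIN departments b ON a.dept_id = b.id
LEFT JOIN employees c ON a.manager_id = c.id

Result:
name   | department | manager
-------+------------+--------
Dana   | Sales      | NULL   
Iris   | Design     | Dana   
Tina   | Finance    | Dana   
Karen  | Security   | NULL   
Dave   | Design     | NULL   
Eli    | Design     | Dave   
Eve    | Finance    | Karen  
Pete   | Marketing  | NULL   
Xander | NULL       | Pete   


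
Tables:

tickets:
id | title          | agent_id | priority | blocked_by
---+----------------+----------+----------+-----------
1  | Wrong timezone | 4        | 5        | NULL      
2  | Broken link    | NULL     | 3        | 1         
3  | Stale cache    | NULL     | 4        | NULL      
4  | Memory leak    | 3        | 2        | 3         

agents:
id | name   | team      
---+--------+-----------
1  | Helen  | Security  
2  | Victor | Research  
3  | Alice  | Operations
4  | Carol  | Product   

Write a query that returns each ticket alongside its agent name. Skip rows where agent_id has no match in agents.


INNER JOIN keeps only tickets rows whose agent_id matches an id in agents. Walk through each ticket:
  - ticket 1 (Wrong timezone): agent_id=4 -> matches Carol
  - ticket 2 (Broken link): agent_id=NULL, no match -> dropped
  - ticket 3 (Stale cache): agent_id=NULL, no match -> dropped
  - ticket 4 (Memory leak): agent_id=3 -> matches Alice
So 2 of 4 rows are dropped.

SQL:
SELECT a.title, b.name AS agent
FROM tickets a
INNER JOIN agents b ON a.agent_id = b.id

Result:
title          | agent
---------------+------
Wrong timezone | Carol
Memory leak    | Alice


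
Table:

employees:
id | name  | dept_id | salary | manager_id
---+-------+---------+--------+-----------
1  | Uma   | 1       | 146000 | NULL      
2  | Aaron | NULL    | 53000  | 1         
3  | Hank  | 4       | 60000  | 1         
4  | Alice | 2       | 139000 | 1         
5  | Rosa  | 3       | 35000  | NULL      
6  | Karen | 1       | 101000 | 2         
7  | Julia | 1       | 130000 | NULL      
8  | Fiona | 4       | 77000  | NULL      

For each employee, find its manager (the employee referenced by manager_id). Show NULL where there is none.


This is a self-join: employees is joined to a second copy of itself, matching each row's manager_id to another row's id. Use LEFT JOIN so rows with manager_id=NULL are kept.
  - employee 1 (Uma): manager_id=NULL -> NULL
  - employee 2 (Aaron): manager_id=1 -> Uma
  - employee 3 (Hank): manager_id=1 -> Uma
  - employee 4 (Alice): manager_id=1 -> Uma
  - employee 5 (Rosa): manager_id=NULL -> NULL
  - employee 6 (Karen): manager_id=2 -> Aaron
  - employee 7 (Julia): manager_id=NULL -> NULL
  - employee 8 (Fiona): manager_id=NULL -> NULL

SQL:
SELECT a.name AS item, b.name AS manager
FROM employees a
LEFT JOIN employees b ON a.manager_id = b.id

Result:
item  | manager
------+--------
Uma   | NULL   
Aaron | Uma    
Hank  | Uma    
Alice | Uma    
Rosa  | NULL   
Karen | Aaron  
Julia | NULL   
Fiona | NULL   


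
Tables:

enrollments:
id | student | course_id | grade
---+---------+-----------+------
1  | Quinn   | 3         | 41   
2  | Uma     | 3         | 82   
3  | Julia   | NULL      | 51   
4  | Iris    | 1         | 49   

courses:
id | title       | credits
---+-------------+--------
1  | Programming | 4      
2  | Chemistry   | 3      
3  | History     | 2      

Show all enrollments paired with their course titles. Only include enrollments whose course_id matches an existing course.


INNER JOIN keeps only enrollments rows whose course_id matches an id in courses. Walk through each enrollment:
  - enrollment 1 (Quinn): course_id=3 -> matches History
  - enrollment 2 (Uma): course_id=3 -> matches History
  - enrollment 3 (Julia): course_id=NULL, no match -> dropped
  - enrollment 4 (Iris): course_id=1 -> matches Programming
So 1 of 4 rows is dropped.

SQL:
SELECT a.student, b.title AS course
FROM enrollments a
INNER JOIN courses b ON a.course_id = b.id

Result:
student | course     
--------+------------
Quinn   | History    
Uma     | History    
Iris    | Programming


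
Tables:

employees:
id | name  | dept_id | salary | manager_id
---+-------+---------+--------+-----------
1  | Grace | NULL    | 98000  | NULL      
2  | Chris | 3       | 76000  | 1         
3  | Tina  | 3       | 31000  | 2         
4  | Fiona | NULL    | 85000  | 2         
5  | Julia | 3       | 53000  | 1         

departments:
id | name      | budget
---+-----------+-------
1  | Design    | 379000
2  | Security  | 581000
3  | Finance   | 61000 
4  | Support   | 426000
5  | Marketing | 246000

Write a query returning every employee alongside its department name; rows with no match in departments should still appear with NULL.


LEFT JOIN keeps every row from employees (the left table); where dept_id has no match in departments, the department columns become NULL. Walk through each employee:
  - employee 1 (Grace): dept_id=NULL, no match -> kept with NULL
  - employee 2 (Chris): dept_id=3 -> matches Finance
  - employee 3 (Tina): dept_id=3 -> matches Finance
  - employee 4 (Fiona): dept_id=NULL, no match -> kept with NULL
  - employee 5 (Julia): dept_id=3 -> matches Finance
All 5 rows appear; 2 have NULL department.

SQL:
SELECT a.name, b.name AS department
FROM employees a
LEFT JOIN departments b ON a.dept_id = b.id

Result:
name  | department
------+-----------
Grace | NULL      
Chris | Finance   
Tina  | Finance   
Fiona | NULL      
Julia | Finance   


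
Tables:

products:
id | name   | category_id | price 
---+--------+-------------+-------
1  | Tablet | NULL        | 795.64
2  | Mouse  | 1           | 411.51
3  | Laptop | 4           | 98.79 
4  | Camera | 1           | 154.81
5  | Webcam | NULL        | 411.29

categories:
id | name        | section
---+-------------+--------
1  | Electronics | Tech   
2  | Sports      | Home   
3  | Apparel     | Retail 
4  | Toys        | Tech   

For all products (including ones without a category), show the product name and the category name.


LEFT JOIN keeps every row from products (the left table); where category_id has no match in categories, the category columns become NULL. Walk through each product:
  - product 1 (Tablet): category_id=NULL, no match -> kept with NULL
  - product 2 (Mouse): category_id=1 -> matches Electronics
  - product 3 (Laptop): category_id=4 -> matches Toys
  - product 4 (Camera): category_id=1 -> matches Electronics
  - product 5 (Webcam): category_id=NULL, no match -> kept with NULL
All 5 rows appear; 2 have NULL category.

SQL:
SELECT a.name, b.name AS category
FROM products a
LEFT JOIN categories b ON a.category_id = b.id

Result:
name   | category   
-------+------------
Tablet | NULL       
Mouse  | Electronics
Laptop | Toys       
Camera | Electronics
Webcam | NULL       


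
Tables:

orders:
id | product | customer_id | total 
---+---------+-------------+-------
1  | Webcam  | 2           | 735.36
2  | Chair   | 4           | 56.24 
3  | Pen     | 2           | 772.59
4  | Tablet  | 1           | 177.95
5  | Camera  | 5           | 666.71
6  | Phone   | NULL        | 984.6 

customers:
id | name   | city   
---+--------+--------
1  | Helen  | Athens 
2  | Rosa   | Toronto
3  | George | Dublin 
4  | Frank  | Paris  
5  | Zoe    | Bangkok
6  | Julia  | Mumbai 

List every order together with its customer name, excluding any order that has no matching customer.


INNER JOIN keeps only orders rows whose customer_id matches an id in customers. Walk through each order:
  - order 1 (Webcam): customer_id=2 -> matches Rosa
  - order 2 (Chair): customer_id=4 -> matches Frank
  - order 3 (Pen): customer_id=2 -> matches Rosa
  - order 4 (Tablet): customer_id=1 -> matches Helen
  - order 5 (Camera): customer_id=5 -> matches Zoe
  - order 6 (Phone): customer_id=NULL, no match -> dropped
So 1 of 6 rows is dropped.

SQL:
SELECT a.product, b.name AS customer
FROM orders a
INNER JOIN customers b ON a.customer_id = b.id

Result:
product | customer
--------+---------
Webcam  | Rosa    
Chair   | Frank   
Pen     | Rosa    
Tablet  | Helen   
Camera  | Zoe     


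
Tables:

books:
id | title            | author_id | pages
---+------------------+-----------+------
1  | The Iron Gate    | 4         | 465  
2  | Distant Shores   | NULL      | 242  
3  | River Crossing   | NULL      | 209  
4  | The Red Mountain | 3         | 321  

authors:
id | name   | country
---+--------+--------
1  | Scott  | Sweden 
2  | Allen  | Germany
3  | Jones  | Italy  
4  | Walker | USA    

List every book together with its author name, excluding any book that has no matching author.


INNER JOIN keeps only books rows whose author_id matches an id in authors. Walk through each book:
  - book 1 (The Iron Gate): author_id=4 -> matches Walker
  - book 2 (Distant Shores): author_id=NULL, no match -> dropped
  - book 3 (River Crossing): author_id=NULL, no match -> dropped
  - book 4 (The Red Mountain): author_id=3 -> matches Jones
So 2 of 4 rows are dropped.

SQL:
SELECT a.title, b.name AS author
FROM books a
INNER JOIN authors b ON a.author_id = b.id

Result:
title            | author
-----------------+-------
The Iron Gate    | Walker
The Red Mountain | Jones 
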